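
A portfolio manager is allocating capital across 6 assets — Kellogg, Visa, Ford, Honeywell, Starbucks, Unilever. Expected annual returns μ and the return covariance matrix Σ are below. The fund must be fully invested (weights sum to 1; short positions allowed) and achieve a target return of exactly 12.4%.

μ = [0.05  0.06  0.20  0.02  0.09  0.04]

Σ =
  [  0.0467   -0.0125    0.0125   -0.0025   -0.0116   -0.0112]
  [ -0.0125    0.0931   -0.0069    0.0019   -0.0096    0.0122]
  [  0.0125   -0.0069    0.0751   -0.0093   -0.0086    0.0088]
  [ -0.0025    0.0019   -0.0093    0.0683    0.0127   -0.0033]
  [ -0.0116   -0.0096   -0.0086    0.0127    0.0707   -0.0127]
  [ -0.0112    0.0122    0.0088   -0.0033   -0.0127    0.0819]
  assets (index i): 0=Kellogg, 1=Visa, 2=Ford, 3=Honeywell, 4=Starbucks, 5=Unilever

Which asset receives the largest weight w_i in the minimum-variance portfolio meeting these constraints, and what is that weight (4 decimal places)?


Ford (0.4198)

g=Σ⁻¹μ = [1.2806  1.1537  2.7668  0.3358  2.0093  0.5195]
h=Σ⁻¹𝟙 = [33.4324  16.0020  11.5802  13.3874  23.9327  17.4046]
a=μᵀg=0.894940  b=𝟙ᵀg=8.065660  c=𝟙ᵀh=115.739387  D=ac−b²=38.524894
λ₁=(c·0.124−b)/D = (115.739387·0.124−8.065660)/38.524894 = 0.163168
λ₂=(a−b·0.124)/D = (0.894940−8.065660·0.124)/38.524894 = -0.002731
w* = 0.163168·g + -0.002731·h:
  w_0 = 0.163168·1.2806 + -0.002731·33.4324 = 0.1177  (Kellogg)
  w_1 = 0.163168·1.1537 + -0.002731·16.0020 = 0.1446  (Visa)
  w_2 = 0.163168·2.7668 + -0.002731·11.5802 = 0.4198  (Ford)
  w_3 = 0.163168·0.3358 + -0.002731·13.3874 = 0.0182  (Honeywell)
  w_4 = 0.163168·2.0093 + -0.002731·23.9327 = 0.2625  (Starbucks)
  w_5 = 0.163168·0.5195 + -0.002731·17.4046 = 0.0372  (Unilever)
Σw_i=1.0000  μᵀw=0.1240
σ²=wᵀΣw=λ₁·μ_p+λ₂ = 0.163168·0.124 + -0.002731 = 0.017502 ≈ 0.0175


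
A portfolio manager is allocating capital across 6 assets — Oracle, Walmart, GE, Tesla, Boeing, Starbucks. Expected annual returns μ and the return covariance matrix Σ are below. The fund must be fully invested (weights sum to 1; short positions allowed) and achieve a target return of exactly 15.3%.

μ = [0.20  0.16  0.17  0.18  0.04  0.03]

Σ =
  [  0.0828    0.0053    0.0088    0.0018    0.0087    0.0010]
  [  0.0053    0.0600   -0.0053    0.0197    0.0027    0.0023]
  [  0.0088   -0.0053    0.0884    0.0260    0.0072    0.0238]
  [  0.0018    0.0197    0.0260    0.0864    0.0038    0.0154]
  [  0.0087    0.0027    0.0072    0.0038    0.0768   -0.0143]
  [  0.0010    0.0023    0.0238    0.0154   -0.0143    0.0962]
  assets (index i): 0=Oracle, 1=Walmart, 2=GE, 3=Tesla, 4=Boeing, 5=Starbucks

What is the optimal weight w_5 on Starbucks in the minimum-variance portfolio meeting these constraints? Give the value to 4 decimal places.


x=Σ⁻¹μ = [2.0835  2.2841  1.6315  1.0942  -0.0684  -0.3534]
y=Σ⁻¹𝟙 = [8.9601  14.2350  6.5256  3.9224  12.4823  9.5747]
a=μᵀx=1.243131  b=𝟙ᵀx=6.671546  c=𝟙ᵀy=55.700112  D=ac−b²=24.733022
λ₁=(c·0.153−b)/D = (55.700112·0.153−6.671546)/24.733022 = 0.074822
λ₂=(a−b·0.153)/D = (1.243131−6.671546·0.153)/24.733022 = 0.008991
w* = 0.074822·x + 0.008991·y:
  w_0 = 0.074822·2.0835 + 0.008991·8.9601 = 0.2365  (Oracle)
  w_1 = 0.074822·2.2841 + 0.008991·14.2350 = 0.2989  (Walmart)
  w_2 = 0.074822·1.6315 + 0.008991·6.5256 = 0.1807  (GE)
  w_3 = 0.074822·1.0942 + 0.008991·3.9224 = 0.1171  (Tesla)
  w_4 = 0.074822·-0.0684 + 0.008991·12.4823 = 0.1071  (Boeing)
  w_5 = 0.074822·-0.3534 + 0.008991·9.5747 = 0.0596  (Starbucks)
Σw_i=1.0000  μᵀw=0.1530
σ²=wᵀΣw=λ₁·μ_p+λ₂ = 0.074822·0.153 + 0.008991 = 0.020439 ≈ 0.0204

0.0596


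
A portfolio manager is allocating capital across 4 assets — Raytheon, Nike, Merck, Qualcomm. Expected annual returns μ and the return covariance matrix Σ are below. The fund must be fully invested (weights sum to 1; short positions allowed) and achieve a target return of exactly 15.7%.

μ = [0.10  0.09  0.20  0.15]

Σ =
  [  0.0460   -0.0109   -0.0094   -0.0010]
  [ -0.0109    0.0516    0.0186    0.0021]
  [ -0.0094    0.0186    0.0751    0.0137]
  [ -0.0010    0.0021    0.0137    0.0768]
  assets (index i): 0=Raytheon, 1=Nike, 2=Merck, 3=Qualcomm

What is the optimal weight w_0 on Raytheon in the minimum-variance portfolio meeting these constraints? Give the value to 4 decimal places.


u=Σ⁻¹μ = [3.0440  1.4583  2.4050  1.5239]
v=Σ⁻¹𝟙 = [29.0588  21.6153  9.5744  11.1002]
a=μᵀu=1.145224  b=𝟙ᵀu=8.431166  c=𝟙ᵀv=71.348687  D=ac−b²=10.625661
λ₁=(c·0.157−b)/D = (71.348687·0.157−8.431166)/10.625661 = 0.260744
λ₂=(a−b·0.157)/D = (1.145224−8.431166·0.157)/10.625661 = -0.016796
w* = 0.260744·u + -0.016796·v:
  w_0 = 0.260744·3.0440 + -0.016796·29.0588 = 0.3056  (Raytheon)
  w_1 = 0.260744·1.4583 + -0.016796·21.6153 = 0.0172  (Nike)
  w_2 = 0.260744·2.4050 + -0.016796·9.5744 = 0.4663  (Merck)
  w_3 = 0.260744·1.5239 + -0.016796·11.1002 = 0.2109  (Qualcomm)
Σw_i=1.0000  μᵀw=0.1570
σ²=wᵀΣw=λ₁·μ_p+λ₂ = 0.260744·0.157 + -0.016796 = 0.024141 ≈ 0.0241

0.3056


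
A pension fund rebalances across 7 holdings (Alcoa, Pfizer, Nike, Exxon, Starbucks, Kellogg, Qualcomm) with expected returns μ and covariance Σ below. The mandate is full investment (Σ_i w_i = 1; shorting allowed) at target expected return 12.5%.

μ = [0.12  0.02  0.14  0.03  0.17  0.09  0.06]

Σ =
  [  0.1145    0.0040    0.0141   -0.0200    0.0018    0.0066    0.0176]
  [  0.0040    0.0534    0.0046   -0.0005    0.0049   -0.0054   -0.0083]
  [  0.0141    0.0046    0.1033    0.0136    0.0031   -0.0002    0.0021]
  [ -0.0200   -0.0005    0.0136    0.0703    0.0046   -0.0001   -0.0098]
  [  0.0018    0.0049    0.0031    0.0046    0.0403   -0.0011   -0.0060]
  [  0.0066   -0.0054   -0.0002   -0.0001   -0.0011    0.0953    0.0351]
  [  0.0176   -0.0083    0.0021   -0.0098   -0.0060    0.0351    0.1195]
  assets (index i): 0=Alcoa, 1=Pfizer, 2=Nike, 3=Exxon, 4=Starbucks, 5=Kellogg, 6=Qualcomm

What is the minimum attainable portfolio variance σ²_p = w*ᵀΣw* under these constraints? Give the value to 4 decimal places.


0.0153

x=Σ⁻¹μ = [0.7863  -0.0203  1.0899  0.2184  4.1518  0.8086  0.3546]
y=Σ⁻¹𝟙 = [8.1145  17.9725  4.9370  15.4607  21.5783  8.1737  8.2852]
a=μᵀx=1.052941  b=𝟙ᵀx=7.389246  c=𝟙ᵀy=84.521859  D=ac−b²=34.395551
λ₁=(c·0.125−b)/D = (84.521859·0.125−7.389246)/34.395551 = 0.092337
λ₂=(a−b·0.125)/D = (1.052941−7.389246·0.125)/34.395551 = 0.003759
w* = 0.092337·x + 0.003759·y:
  w_0 = 0.092337·0.7863 + 0.003759·8.1145 = 0.1031  (Alcoa)
  w_1 = 0.092337·-0.0203 + 0.003759·17.9725 = 0.0657  (Pfizer)
  w_2 = 0.092337·1.0899 + 0.003759·4.9370 = 0.1192  (Nike)
  w_3 = 0.092337·0.2184 + 0.003759·15.4607 = 0.0783  (Exxon)
  w_4 = 0.092337·4.1518 + 0.003759·21.5783 = 0.4645  (Starbucks)
  w_5 = 0.092337·0.8086 + 0.003759·8.1737 = 0.1054  (Kellogg)
  w_6 = 0.092337·0.3546 + 0.003759·8.2852 = 0.0639  (Qualcomm)
Σw_i=1.0000  μᵀw=0.1250
σ²=wᵀΣw=λ₁·μ_p+λ₂ = 0.092337·0.125 + 0.003759 = 0.015301 ≈ 0.0153


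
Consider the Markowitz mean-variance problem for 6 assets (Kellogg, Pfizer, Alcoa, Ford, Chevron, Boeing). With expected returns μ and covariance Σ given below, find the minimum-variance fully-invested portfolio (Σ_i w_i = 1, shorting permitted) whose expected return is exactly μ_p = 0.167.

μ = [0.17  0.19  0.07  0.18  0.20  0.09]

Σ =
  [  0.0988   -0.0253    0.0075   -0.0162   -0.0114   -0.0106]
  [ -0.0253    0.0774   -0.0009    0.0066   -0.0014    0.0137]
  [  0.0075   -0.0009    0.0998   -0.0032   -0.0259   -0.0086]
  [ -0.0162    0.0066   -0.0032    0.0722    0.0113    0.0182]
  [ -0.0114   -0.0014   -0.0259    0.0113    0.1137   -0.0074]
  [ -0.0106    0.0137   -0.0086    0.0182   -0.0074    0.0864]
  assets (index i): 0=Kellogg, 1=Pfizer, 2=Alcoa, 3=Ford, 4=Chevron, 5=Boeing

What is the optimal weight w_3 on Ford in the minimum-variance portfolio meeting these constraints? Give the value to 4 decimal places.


u=Σ⁻¹μ = [3.1831  3.2140  1.2008  2.4428  2.1951  0.7155]
v=Σ⁻¹𝟙 = [17.9597  16.1836  13.6524  12.0870  13.4310  11.1745]
a=μᵀu=2.178948  b=𝟙ᵀu=12.951254  c=𝟙ᵀv=84.488130  D=ac−b²=16.360284
λ₁=(c·0.167−b)/D = (84.488130·0.167−12.951254)/16.360284 = 0.070797
λ₂=(a−b·0.167)/D = (2.178948−12.951254·0.167)/16.360284 = 0.000983
w* = 0.070797·u + 0.000983·v:
  w_0 = 0.070797·3.1831 + 0.000983·17.9597 = 0.2430  (Kellogg)
  w_1 = 0.070797·3.2140 + 0.000983·16.1836 = 0.2435  (Pfizer)
  w_2 = 0.070797·1.2008 + 0.000983·13.6524 = 0.0984  (Alcoa)
  w_3 = 0.070797·2.4428 + 0.000983·12.0870 = 0.1848  (Ford)
  w_4 = 0.070797·2.1951 + 0.000983·13.4310 = 0.1686  (Chevron)
  w_5 = 0.070797·0.7155 + 0.000983·11.1745 = 0.0616  (Boeing)
Σw_i=1.0000  μᵀw=0.1670
σ²=wᵀΣw=λ₁·μ_p+λ₂ = 0.070797·0.167 + 0.000983 = 0.012807 ≈ 0.0128

0.1848


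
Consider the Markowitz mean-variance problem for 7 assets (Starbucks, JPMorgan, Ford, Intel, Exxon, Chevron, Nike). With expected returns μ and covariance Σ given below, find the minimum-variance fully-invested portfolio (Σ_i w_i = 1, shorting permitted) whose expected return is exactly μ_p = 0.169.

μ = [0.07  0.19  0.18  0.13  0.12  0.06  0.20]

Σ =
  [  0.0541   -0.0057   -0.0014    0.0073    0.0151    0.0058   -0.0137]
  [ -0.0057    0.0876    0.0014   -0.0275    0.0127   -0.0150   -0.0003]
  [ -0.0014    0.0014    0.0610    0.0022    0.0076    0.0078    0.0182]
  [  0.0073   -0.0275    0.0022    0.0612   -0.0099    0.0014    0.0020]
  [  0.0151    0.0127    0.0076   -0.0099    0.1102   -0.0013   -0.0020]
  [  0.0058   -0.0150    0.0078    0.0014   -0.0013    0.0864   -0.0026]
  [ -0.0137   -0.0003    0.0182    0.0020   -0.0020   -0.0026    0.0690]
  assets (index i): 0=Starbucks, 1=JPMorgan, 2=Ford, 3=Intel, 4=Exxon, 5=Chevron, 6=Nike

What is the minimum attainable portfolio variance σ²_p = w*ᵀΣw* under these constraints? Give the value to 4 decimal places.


0.0143

x=Σ⁻¹μ = [1.6163  3.3988  1.7458  3.3992  0.7228  1.0565  2.7360]
y=Σ⁻¹𝟙 = [18.7242  21.3885  8.1876  23.5653  6.0483  13.4862  16.1443]
a=μᵀx=2.212400  b=𝟙ᵀx=14.675576  c=𝟙ᵀy=107.544296  D=ac−b²=22.558472
λ₁=(c·0.169−b)/D = (107.544296·0.169−14.675576)/22.558472 = 0.155126
λ₂=(a−b·0.169)/D = (2.212400−14.675576·0.169)/22.558472 = -0.011870
w* = 0.155126·x + -0.011870·y:
  w_0 = 0.155126·1.6163 + -0.011870·18.7242 = 0.0285  (Starbucks)
  w_1 = 0.155126·3.3988 + -0.011870·21.3885 = 0.2734  (JPMorgan)
  w_2 = 0.155126·1.7458 + -0.011870·8.1876 = 0.1736  (Ford)
  w_3 = 0.155126·3.3992 + -0.011870·23.5653 = 0.2476  (Intel)
  w_4 = 0.155126·0.7228 + -0.011870·6.0483 = 0.0403  (Exxon)
  w_5 = 0.155126·1.0565 + -0.011870·13.4862 = 0.0038  (Chevron)
  w_6 = 0.155126·2.7360 + -0.011870·16.1443 = 0.2328  (Nike)
Σw_i=1.0000  μᵀw=0.1690
σ²=wᵀΣw=λ₁·μ_p+λ₂ = 0.155126·0.169 + -0.011870 = 0.014346 ≈ 0.0143


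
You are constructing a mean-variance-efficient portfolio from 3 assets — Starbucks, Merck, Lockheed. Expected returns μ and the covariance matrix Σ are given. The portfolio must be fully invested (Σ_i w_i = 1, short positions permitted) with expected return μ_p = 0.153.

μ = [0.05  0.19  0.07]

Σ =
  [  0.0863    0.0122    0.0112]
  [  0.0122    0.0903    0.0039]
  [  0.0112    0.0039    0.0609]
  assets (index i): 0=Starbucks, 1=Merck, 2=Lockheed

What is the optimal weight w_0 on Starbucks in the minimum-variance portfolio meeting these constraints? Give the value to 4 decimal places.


u=Σ⁻¹μ = [0.1627  2.0394  0.9889]
v=Σ⁻¹𝟙 = [8.4172  9.3204  14.2755]
a=μᵀu=0.464846  b=𝟙ᵀu=3.191028  c=𝟙ᵀv=32.013141  D=ac−b²=4.698506
λ₁=(c·0.153−b)/D = (32.013141·0.153−3.191028)/4.698506 = 0.363303
λ₂=(a−b·0.153)/D = (0.464846−3.191028·0.153)/4.698506 = -0.004976
w* = 0.363303·u + -0.004976·v:
  w_0 = 0.363303·0.1627 + -0.004976·8.4172 = 0.0172  (Starbucks)
  w_1 = 0.363303·2.0394 + -0.004976·9.3204 = 0.6945  (Merck)
  w_2 = 0.363303·0.9889 + -0.004976·14.2755 = 0.2882  (Lockheed)
Σw_i=1.0000  μᵀw=0.1530
σ²=wᵀΣw=λ₁·μ_p+λ₂ = 0.363303·0.153 + -0.004976 = 0.050609 ≈ 0.0506

0.0172


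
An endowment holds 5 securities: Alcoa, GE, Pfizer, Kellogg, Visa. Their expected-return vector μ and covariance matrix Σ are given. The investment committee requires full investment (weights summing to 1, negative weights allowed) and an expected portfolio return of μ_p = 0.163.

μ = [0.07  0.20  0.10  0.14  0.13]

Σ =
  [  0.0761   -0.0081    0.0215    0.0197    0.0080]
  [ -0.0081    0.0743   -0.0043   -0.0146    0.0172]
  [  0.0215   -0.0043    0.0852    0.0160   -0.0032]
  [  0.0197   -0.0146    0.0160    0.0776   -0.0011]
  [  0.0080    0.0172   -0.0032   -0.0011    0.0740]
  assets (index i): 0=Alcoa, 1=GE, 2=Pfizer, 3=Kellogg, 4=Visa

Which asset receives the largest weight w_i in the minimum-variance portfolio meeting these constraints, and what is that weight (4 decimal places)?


GE (0.4587)

u=Σ⁻¹μ = [0.3193  2.9353  0.8871  2.1082  1.1097]
v=Σ⁻¹𝟙 = [8.1961  14.9590  8.5349  11.9980  9.6979]
a=μᵀu=1.137517  b=𝟙ᵀu=7.359476  c=𝟙ᵀv=53.385969  D=ac−b²=6.565573
λ₁=(c·0.163−b)/D = (53.385969·0.163−7.359476)/6.565573 = 0.204466
λ₂=(a−b·0.163)/D = (1.137517−7.359476·0.163)/6.565573 = -0.009455
w* = 0.204466·u + -0.009455·v:
  w_0 = 0.204466·0.3193 + -0.009455·8.1961 = -0.0122  (Alcoa)
  w_1 = 0.204466·2.9353 + -0.009455·14.9590 = 0.4587  (GE)
  w_2 = 0.204466·0.8871 + -0.009455·8.5349 = 0.1007  (Pfizer)
  w_3 = 0.204466·2.1082 + -0.009455·11.9980 = 0.3176  (Kellogg)
  w_4 = 0.204466·1.1097 + -0.009455·9.6979 = 0.1352  (Visa)
Σw_i=1.0000  μᵀw=0.1630
σ²=wᵀΣw=λ₁·μ_p+λ₂ = 0.204466·0.163 + -0.009455 = 0.023873 ≈ 0.0239


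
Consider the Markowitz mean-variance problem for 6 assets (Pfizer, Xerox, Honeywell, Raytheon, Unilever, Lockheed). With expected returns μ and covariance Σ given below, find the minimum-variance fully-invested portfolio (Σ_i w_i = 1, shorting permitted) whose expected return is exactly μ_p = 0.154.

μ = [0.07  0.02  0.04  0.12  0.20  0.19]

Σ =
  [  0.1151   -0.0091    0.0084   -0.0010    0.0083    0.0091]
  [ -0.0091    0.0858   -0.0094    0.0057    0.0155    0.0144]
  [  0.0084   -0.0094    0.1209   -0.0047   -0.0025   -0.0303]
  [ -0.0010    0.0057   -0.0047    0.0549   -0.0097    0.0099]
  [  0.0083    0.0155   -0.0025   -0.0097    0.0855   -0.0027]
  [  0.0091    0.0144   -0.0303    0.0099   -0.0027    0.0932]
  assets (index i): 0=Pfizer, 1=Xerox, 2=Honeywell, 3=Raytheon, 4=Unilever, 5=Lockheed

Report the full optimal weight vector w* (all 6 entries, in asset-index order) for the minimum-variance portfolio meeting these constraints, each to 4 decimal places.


g=Σ⁻¹μ = [0.1166  -0.7022  0.9933  2.4348  2.8325  2.2821]
h=Σ⁻¹𝟙 = [6.8542  8.3850  12.2125  18.6919  12.3389  11.1071]
a=μᵀg=1.326123  b=𝟙ᵀg=7.957157  c=𝟙ᵀh=69.589622  D=ac−b²=28.968060
λ₁=(c·0.154−b)/D = (69.589622·0.154−7.957157)/28.968060 = 0.095265
λ₂=(a−b·0.154)/D = (1.326123−7.957157·0.154)/28.968060 = 0.003477
w* = 0.095265·g + 0.003477·h:
  w_0 = 0.095265·0.1166 + 0.003477·6.8542 = 0.0349  (Pfizer)
  w_1 = 0.095265·-0.7022 + 0.003477·8.3850 = -0.0377  (Xerox)
  w_2 = 0.095265·0.9933 + 0.003477·12.2125 = 0.1371  (Honeywell)
  w_3 = 0.095265·2.4348 + 0.003477·18.6919 = 0.2969  (Raytheon)
  w_4 = 0.095265·2.8325 + 0.003477·12.3389 = 0.3127  (Unilever)
  w_5 = 0.095265·2.2821 + 0.003477·11.1071 = 0.2560  (Lockheed)
Σw_i=1.0000  μᵀw=0.1540
σ²=wᵀΣw=λ₁·μ_p+λ₂ = 0.095265·0.154 + 0.003477 = 0.018148 ≈ 0.0181

0.0349  -0.0377  0.1371  0.2969  0.3127  0.2560


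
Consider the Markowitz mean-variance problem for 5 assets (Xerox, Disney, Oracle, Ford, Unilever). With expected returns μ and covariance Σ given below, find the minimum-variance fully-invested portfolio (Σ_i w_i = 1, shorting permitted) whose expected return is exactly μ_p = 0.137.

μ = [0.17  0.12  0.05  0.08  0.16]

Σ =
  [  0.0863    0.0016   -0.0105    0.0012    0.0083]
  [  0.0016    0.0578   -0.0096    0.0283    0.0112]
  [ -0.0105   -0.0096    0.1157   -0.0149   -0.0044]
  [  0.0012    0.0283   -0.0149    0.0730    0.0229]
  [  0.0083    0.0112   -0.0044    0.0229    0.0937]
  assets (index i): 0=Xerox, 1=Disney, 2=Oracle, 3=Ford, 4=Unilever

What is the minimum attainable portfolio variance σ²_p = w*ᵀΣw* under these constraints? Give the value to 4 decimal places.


g=Σ⁻¹μ = [1.9060  1.8551  0.8220  0.0952  1.3323]
h=Σ⁻¹𝟙 = [12.0860  13.4629  12.2296  8.7612  6.4256]
a=μᵀg=0.808525  b=𝟙ᵀg=6.010649  c=𝟙ᵀh=52.965365  D=ac−b²=6.695926
λ₁=(c·0.137−b)/D = (52.965365·0.137−6.010649)/6.695926 = 0.186024
λ₂=(a−b·0.137)/D = (0.808525−6.010649·0.137)/6.695926 = -0.002230
w* = 0.186024·g + -0.002230·h:
  w_0 = 0.186024·1.9060 + -0.002230·12.0860 = 0.3276  (Xerox)
  w_1 = 0.186024·1.8551 + -0.002230·13.4629 = 0.3151  (Disney)
  w_2 = 0.186024·0.8220 + -0.002230·12.2296 = 0.1256  (Oracle)
  w_3 = 0.186024·0.0952 + -0.002230·8.7612 = -0.0018  (Ford)
  w_4 = 0.186024·1.3323 + -0.002230·6.4256 = 0.2335  (Unilever)
Σw_i=1.0000  μᵀw=0.1370
σ²=wᵀΣw=λ₁·μ_p+λ₂ = 0.186024·0.137 + -0.002230 = 0.023255 ≈ 0.0233

0.0233


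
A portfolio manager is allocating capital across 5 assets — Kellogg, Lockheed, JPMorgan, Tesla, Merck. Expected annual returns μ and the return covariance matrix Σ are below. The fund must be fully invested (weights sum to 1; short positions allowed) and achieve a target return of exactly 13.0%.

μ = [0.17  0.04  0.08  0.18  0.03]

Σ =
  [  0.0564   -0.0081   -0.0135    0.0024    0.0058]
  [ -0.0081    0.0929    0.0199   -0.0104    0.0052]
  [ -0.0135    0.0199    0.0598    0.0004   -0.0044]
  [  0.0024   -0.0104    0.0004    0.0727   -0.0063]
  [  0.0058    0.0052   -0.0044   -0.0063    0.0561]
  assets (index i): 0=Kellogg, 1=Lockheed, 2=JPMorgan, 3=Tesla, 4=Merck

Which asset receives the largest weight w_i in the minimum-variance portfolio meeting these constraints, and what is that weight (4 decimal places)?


g=Σ⁻¹μ = [3.3959  0.5565  1.9441  2.4815  0.5632]
h=Σ⁻¹𝟙 = [21.2240  9.1544  19.6936  15.8246  18.1042]
a=μᵀg=1.218669  b=𝟙ᵀg=8.941292  c=𝟙ᵀh=84.000779  D=ac−b²=22.422473
λ₁=(c·0.130−b)/D = (84.000779·0.130−8.941292)/22.422473 = 0.088251
λ₂=(a−b·0.130)/D = (1.218669−8.941292·0.130)/22.422473 = 0.002511
w* = 0.088251·g + 0.002511·h:
  w_0 = 0.088251·3.3959 + 0.002511·21.2240 = 0.3530  (Kellogg)
  w_1 = 0.088251·0.5565 + 0.002511·9.1544 = 0.0721  (Lockheed)
  w_2 = 0.088251·1.9441 + 0.002511·19.6936 = 0.2210  (JPMorgan)
  w_3 = 0.088251·2.4815 + 0.002511·15.8246 = 0.2587  (Tesla)
  w_4 = 0.088251·0.5632 + 0.002511·18.1042 = 0.0952  (Merck)
Σw_i=1.0000  μᵀw=0.1300
σ²=wᵀΣw=λ₁·μ_p+λ₂ = 0.088251·0.130 + 0.002511 = 0.013984 ≈ 0.0140

Kellogg (0.3530)


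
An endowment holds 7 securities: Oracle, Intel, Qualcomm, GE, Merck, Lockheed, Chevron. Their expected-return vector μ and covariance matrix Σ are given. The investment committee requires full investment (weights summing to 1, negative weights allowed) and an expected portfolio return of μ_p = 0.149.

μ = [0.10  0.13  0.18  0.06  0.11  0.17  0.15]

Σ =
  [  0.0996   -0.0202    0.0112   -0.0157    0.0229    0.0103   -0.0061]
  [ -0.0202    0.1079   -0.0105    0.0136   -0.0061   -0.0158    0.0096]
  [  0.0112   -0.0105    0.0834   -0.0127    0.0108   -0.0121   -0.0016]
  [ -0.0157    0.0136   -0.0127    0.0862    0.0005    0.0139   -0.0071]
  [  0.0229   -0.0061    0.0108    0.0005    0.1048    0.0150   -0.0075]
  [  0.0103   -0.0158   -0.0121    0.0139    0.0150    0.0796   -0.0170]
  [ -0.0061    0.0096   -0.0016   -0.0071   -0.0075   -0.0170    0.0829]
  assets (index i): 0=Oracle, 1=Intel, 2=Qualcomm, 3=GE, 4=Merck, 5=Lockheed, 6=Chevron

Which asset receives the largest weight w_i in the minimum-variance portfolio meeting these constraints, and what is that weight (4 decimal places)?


u=Σ⁻¹μ = [0.8997  1.8259  2.8235  0.6811  0.3910  3.1430  2.4569]
v=Σ⁻¹𝟙 = [10.9307  12.4958  16.0887  12.6762  4.9957  16.4746  16.6465]
a=μᵀu=1.822303  b=𝟙ᵀu=12.221236  c=𝟙ᵀv=90.308132  D=ac−b²=15.210169
λ₁=(c·0.149−b)/D = (90.308132·0.149−12.221236)/15.210169 = 0.081174
λ₂=(a−b·0.149)/D = (1.822303−12.221236·0.149)/15.210169 = 0.000088
w* = 0.081174·u + 0.000088·v:
  w_0 = 0.081174·0.8997 + 0.000088·10.9307 = 0.0740  (Oracle)
  w_1 = 0.081174·1.8259 + 0.000088·12.4958 = 0.1493  (Intel)
  w_2 = 0.081174·2.8235 + 0.000088·16.0887 = 0.2306  (Qualcomm)
  w_3 = 0.081174·0.6811 + 0.000088·12.6762 = 0.0564  (GE)
  w_4 = 0.081174·0.3910 + 0.000088·4.9957 = 0.0322  (Merck)
  w_5 = 0.081174·3.1430 + 0.000088·16.4746 = 0.2566  (Lockheed)
  w_6 = 0.081174·2.4569 + 0.000088·16.6465 = 0.2009  (Chevron)
Σw_i=1.0000  μᵀw=0.1490
σ²=wᵀΣw=λ₁·μ_p+λ₂ = 0.081174·0.149 + 0.000088 = 0.012183 ≈ 0.0122

Lockheed (0.2566)


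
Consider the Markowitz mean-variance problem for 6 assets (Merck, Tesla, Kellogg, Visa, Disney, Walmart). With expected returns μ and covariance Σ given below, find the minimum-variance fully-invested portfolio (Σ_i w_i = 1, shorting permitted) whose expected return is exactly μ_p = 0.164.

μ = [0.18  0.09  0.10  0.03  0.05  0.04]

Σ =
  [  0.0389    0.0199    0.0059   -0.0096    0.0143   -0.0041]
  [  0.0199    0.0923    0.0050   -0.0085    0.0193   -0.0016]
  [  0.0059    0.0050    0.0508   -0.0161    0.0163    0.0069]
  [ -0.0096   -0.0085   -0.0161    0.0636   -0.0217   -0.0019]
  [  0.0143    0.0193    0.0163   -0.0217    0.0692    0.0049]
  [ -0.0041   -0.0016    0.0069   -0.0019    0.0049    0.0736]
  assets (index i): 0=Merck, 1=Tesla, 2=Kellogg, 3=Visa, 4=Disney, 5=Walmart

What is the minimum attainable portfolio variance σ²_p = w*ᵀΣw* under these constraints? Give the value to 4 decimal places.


p=Σ⁻¹μ = [4.8993  0.0377  1.9078  1.6208  -0.2911  0.6996]
q=Σ⁻¹𝟙 = [24.5184  4.9835  20.2123  29.5465  11.5668  13.1589]
a=μᵀp=1.138109  b=𝟙ᵀp=8.874163  c=𝟙ᵀq=103.986533  D=ac−b²=39.597226
λ₁=(c·0.164−b)/D = (103.986533·0.164−8.874163)/39.597226 = 0.206571
λ₂=(a−b·0.164)/D = (1.138109−8.874163·0.164)/39.597226 = -0.008012
w* = 0.206571·p + -0.008012·q:
  w_0 = 0.206571·4.8993 + -0.008012·24.5184 = 0.8156  (Merck)
  w_1 = 0.206571·0.0377 + -0.008012·4.9835 = -0.0321  (Tesla)
  w_2 = 0.206571·1.9078 + -0.008012·20.2123 = 0.2322  (Kellogg)
  w_3 = 0.206571·1.6208 + -0.008012·29.5465 = 0.0981  (Visa)
  w_4 = 0.206571·-0.2911 + -0.008012·11.5668 = -0.1528  (Disney)
  w_5 = 0.206571·0.6996 + -0.008012·13.1589 = 0.0391  (Walmart)
Σw_i=1.0000  μᵀw=0.1640
σ²=wᵀΣw=λ₁·μ_p+λ₂ = 0.206571·0.164 + -0.008012 = 0.025866 ≈ 0.0259

0.0259


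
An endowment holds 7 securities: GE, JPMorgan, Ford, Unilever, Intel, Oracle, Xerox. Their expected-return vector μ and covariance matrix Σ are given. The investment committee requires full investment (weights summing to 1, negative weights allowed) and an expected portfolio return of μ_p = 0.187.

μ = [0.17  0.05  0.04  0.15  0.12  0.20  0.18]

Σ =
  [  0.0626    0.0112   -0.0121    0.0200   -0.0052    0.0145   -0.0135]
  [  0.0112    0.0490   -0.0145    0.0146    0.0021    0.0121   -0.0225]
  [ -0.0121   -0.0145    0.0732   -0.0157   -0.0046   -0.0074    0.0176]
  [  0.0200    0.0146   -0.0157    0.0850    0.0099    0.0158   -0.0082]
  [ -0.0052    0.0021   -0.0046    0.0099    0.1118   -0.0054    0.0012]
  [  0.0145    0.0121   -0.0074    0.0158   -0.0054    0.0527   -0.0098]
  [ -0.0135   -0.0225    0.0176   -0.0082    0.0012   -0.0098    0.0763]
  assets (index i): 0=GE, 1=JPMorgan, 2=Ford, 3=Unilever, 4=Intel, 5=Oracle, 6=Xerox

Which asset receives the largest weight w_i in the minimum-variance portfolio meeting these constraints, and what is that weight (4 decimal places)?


Oracle (0.3781)

x=Σ⁻¹μ = [2.5011  1.1785  0.9497  0.6739  1.2809  3.5380  3.4368]
y=Σ⁻¹𝟙 = [15.2949  26.9479  19.6090  5.3330  9.9661  14.7626  21.5483]
a=μᵀx=2.103125  b=𝟙ᵀx=13.558983  c=𝟙ᵀy=113.461759  D=ac−b²=54.778299
λ₁=(c·0.187−b)/D = (113.461759·0.187−13.558983)/54.778299 = 0.139807
λ₂=(a−b·0.187)/D = (2.103125−13.558983·0.187)/54.778299 = -0.007894
w* = 0.139807·x + -0.007894·y:
  w_0 = 0.139807·2.5011 + -0.007894·15.2949 = 0.2289  (GE)
  w_1 = 0.139807·1.1785 + -0.007894·26.9479 = -0.0480  (JPMorgan)
  w_2 = 0.139807·0.9497 + -0.007894·19.6090 = -0.0220  (Ford)
  w_3 = 0.139807·0.6739 + -0.007894·5.3330 = 0.0521  (Unilever)
  w_4 = 0.139807·1.2809 + -0.007894·9.9661 = 0.1004  (Intel)
  w_5 = 0.139807·3.5380 + -0.007894·14.7626 = 0.3781  (Oracle)
  w_6 = 0.139807·3.4368 + -0.007894·21.5483 = 0.3104  (Xerox)
Σw_i=1.0000  μᵀw=0.1870
σ²=wᵀΣw=λ₁·μ_p+λ₂ = 0.139807·0.187 + -0.007894 = 0.018250 ≈ 0.0183


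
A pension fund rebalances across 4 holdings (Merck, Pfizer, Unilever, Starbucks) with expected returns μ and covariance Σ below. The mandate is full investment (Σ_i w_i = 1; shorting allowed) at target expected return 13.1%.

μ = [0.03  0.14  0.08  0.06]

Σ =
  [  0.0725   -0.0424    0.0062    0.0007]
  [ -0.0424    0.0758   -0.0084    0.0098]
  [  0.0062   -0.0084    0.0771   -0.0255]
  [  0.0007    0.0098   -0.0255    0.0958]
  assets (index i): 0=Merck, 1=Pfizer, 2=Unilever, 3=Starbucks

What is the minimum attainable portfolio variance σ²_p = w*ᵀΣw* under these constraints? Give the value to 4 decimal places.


0.0528

p=Σ⁻¹μ = [2.0907  3.0875  1.4293  0.6757]
q=Σ⁻¹𝟙 = [29.9164  30.3665  17.7919  11.8493]
a=μᵀp=0.649850  b=𝟙ᵀp=7.283111  c=𝟙ᵀq=89.924038  D=ac−b²=5.393424
λ₁=(c·0.131−b)/D = (89.924038·0.131−7.283111)/5.393424 = 0.833782
λ₂=(a−b·0.131)/D = (0.649850−7.283111·0.131)/5.393424 = -0.056409
w* = 0.833782·p + -0.056409·q:
  w_0 = 0.833782·2.0907 + -0.056409·29.9164 = 0.0556  (Merck)
  w_1 = 0.833782·3.0875 + -0.056409·30.3665 = 0.8613  (Pfizer)
  w_2 = 0.833782·1.4293 + -0.056409·17.7919 = 0.1881  (Unilever)
  w_3 = 0.833782·0.6757 + -0.056409·11.8493 = -0.1051  (Starbucks)
Σw_i=1.0000  μᵀw=0.1310
σ²=wᵀΣw=λ₁·μ_p+λ₂ = 0.833782·0.131 + -0.056409 = 0.052816 ≈ 0.0528


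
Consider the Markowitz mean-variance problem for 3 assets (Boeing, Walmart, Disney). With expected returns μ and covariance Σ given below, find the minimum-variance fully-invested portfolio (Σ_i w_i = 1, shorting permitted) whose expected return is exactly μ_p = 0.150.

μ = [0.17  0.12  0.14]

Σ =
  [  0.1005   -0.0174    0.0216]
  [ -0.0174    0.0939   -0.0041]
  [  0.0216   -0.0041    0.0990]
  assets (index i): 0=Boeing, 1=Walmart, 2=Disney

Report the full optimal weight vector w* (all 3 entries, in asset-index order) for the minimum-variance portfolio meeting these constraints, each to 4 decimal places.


0.5180  0.2769  0.2051

p=Σ⁻¹μ = [1.7399  1.6485  1.1028]
q=Σ⁻¹𝟙 = [10.3919  12.9407  8.3696]
a=μᵀp=0.648003  b=𝟙ᵀp=4.491255  c=𝟙ᵀq=31.702235  D=ac−b²=0.371786
λ₁=(c·0.150−b)/D = (31.702235·0.150−4.491255)/0.371786 = 0.710302
λ₂=(a−b·0.150)/D = (0.648003−4.491255·0.150)/0.371786 = -0.069085
w* = 0.710302·p + -0.069085·q:
  w_0 = 0.710302·1.7399 + -0.069085·10.3919 = 0.5180  (Boeing)
  w_1 = 0.710302·1.6485 + -0.069085·12.9407 = 0.2769  (Walmart)
  w_2 = 0.710302·1.1028 + -0.069085·8.3696 = 0.2051  (Disney)
Σw_i=1.0000  μᵀw=0.1500
σ²=wᵀΣw=λ₁·μ_p+λ₂ = 0.710302·0.150 + -0.069085 = 0.037460 ≈ 0.0375


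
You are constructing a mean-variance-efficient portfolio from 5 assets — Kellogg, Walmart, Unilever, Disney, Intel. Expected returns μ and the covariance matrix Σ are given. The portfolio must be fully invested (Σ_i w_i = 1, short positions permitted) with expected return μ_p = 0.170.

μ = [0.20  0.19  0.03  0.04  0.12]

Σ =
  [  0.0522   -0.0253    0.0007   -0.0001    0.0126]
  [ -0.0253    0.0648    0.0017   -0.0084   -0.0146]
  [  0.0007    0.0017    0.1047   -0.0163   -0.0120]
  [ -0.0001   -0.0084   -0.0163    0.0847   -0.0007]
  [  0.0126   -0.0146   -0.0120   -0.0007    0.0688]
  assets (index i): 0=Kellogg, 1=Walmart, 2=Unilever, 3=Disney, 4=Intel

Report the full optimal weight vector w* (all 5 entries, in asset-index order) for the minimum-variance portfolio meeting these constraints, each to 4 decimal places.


p=Σ⁻¹μ = [6.2337  5.9511  0.5605  1.1940  1.9753]
q=Σ⁻¹𝟙 = [30.8134  33.6241  13.7296  17.9733  18.6047]
a=μᵀp=2.679062  b=𝟙ᵀp=15.914631  c=𝟙ᵀq=114.745044  D=ac−b²=54.133652
λ₁=(c·0.170−b)/D = (114.745044·0.170−15.914631)/54.133652 = 0.066355
λ₂=(a−b·0.170)/D = (2.679062−15.914631·0.170)/54.133652 = -0.000488
w* = 0.066355·p + -0.000488·q:
  w_0 = 0.066355·6.2337 + -0.000488·30.8134 = 0.3986  (Kellogg)
  w_1 = 0.066355·5.9511 + -0.000488·33.6241 = 0.3785  (Walmart)
  w_2 = 0.066355·0.5605 + -0.000488·13.7296 = 0.0305  (Unilever)
  w_3 = 0.066355·1.1940 + -0.000488·17.9733 = 0.0705  (Disney)
  w_4 = 0.066355·1.9753 + -0.000488·18.6047 = 0.1220  (Intel)
Σw_i=1.0000  μᵀw=0.1700
σ²=wᵀΣw=λ₁·μ_p+λ₂ = 0.066355·0.170 + -0.000488 = 0.010792 ≈ 0.0108

0.3986  0.3785  0.0305  0.0705  0.1220


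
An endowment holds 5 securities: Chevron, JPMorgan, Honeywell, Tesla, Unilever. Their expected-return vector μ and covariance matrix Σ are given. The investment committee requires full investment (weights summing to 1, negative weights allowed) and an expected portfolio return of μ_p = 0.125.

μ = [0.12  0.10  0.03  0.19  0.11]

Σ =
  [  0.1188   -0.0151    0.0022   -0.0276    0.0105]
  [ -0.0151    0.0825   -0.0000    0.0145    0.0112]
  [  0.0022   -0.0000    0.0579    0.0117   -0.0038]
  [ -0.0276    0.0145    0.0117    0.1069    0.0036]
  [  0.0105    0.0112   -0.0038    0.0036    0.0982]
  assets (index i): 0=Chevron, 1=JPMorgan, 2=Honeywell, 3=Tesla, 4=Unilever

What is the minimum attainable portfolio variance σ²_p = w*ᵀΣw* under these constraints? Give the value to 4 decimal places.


0.0213

u=Σ⁻¹μ = [1.5357  1.0382  0.1070  1.9955  0.7685]
v=Σ⁻¹𝟙 = [10.8879  11.5131  15.6397  8.6230  7.9951]
a=μᵀu=0.754990  b=𝟙ᵀu=5.444885  c=𝟙ᵀv=54.658827  D=ac−b²=11.620117
λ₁=(c·0.125−b)/D = (54.658827·0.125−5.444885)/11.620117 = 0.119402
λ₂=(a−b·0.125)/D = (0.754990−5.444885·0.125)/11.620117 = 0.006401
w* = 0.119402·u + 0.006401·v:
  w_0 = 0.119402·1.5357 + 0.006401·10.8879 = 0.2531  (Chevron)
  w_1 = 0.119402·1.0382 + 0.006401·11.5131 = 0.1977  (JPMorgan)
  w_2 = 0.119402·0.1070 + 0.006401·15.6397 = 0.1129  (Honeywell)
  w_3 = 0.119402·1.9955 + 0.006401·8.6230 = 0.2935  (Tesla)
  w_4 = 0.119402·0.7685 + 0.006401·7.9951 = 0.1429  (Unilever)
Σw_i=1.0000  μᵀw=0.1250
σ²=wᵀΣw=λ₁·μ_p+λ₂ = 0.119402·0.125 + 0.006401 = 0.021326 ≈ 0.0213


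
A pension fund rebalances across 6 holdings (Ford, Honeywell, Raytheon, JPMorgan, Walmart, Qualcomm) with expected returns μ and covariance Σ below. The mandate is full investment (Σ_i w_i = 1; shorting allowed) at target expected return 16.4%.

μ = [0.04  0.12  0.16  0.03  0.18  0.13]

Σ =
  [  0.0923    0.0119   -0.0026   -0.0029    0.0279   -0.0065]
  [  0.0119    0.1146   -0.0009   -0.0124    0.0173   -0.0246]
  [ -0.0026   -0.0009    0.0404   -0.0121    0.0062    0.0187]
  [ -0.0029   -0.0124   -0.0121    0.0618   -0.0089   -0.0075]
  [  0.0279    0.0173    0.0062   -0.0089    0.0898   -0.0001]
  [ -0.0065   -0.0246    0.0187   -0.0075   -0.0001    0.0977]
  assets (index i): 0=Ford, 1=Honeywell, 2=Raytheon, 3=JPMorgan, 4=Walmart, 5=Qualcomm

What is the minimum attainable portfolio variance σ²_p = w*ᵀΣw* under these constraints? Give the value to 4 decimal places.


0.0250

x=Σ⁻¹μ = [0.0025  1.2508  3.7917  1.8507  1.6855  1.0638]
y=Σ⁻¹𝟙 = [9.6643  12.1401  27.6983  26.7337  6.5436  10.6926]
a=μᵀx=1.254071  b=𝟙ᵀx=9.644996  c=𝟙ᵀy=93.472519  D=ac−b²=24.195249
λ₁=(c·0.164−b)/D = (93.472519·0.164−9.644996)/24.195249 = 0.234943
λ₂=(a−b·0.164)/D = (1.254071−9.644996·0.164)/24.195249 = -0.013544
w* = 0.234943·x + -0.013544·y:
  w_0 = 0.234943·0.0025 + -0.013544·9.6643 = -0.1303  (Ford)
  w_1 = 0.234943·1.2508 + -0.013544·12.1401 = 0.1294  (Honeywell)
  w_2 = 0.234943·3.7917 + -0.013544·27.6983 = 0.5157  (Raytheon)
  w_3 = 0.234943·1.8507 + -0.013544·26.7337 = 0.0727  (JPMorgan)
  w_4 = 0.234943·1.6855 + -0.013544·6.5436 = 0.3074  (Walmart)
  w_5 = 0.234943·1.0638 + -0.013544·10.6926 = 0.1051  (Qualcomm)
Σw_i=1.0000  μᵀw=0.1640
σ²=wᵀΣw=λ₁·μ_p+λ₂ = 0.234943·0.164 + -0.013544 = 0.024986 ≈ 0.0250


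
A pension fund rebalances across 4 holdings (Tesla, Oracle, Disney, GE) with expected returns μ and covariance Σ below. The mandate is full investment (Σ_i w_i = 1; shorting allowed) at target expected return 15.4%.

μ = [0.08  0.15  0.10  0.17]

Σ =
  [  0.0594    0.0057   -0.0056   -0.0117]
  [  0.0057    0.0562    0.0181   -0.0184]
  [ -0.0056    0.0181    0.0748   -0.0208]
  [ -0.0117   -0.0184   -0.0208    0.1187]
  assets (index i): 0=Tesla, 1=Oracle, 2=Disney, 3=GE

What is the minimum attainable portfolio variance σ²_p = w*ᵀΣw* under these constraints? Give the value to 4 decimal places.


0.0270

x=Σ⁻¹μ = [1.6615  2.7888  1.4196  2.2770]
y=Σ⁻¹𝟙 = [19.8086  15.9373  15.3143  15.5311]
a=μᵀx=1.080302  b=𝟙ᵀx=8.147002  c=𝟙ᵀy=66.591328  D=ac−b²=5.565064
λ₁=(c·0.154−b)/D = (66.591328·0.154−8.147002)/5.565064 = 0.378803
λ₂=(a−b·0.154)/D = (1.080302−8.147002·0.154)/5.565064 = -0.031327
w* = 0.378803·x + -0.031327·y:
  w_0 = 0.378803·1.6615 + -0.031327·19.8086 = 0.0088  (Tesla)
  w_1 = 0.378803·2.7888 + -0.031327·15.9373 = 0.5571  (Oracle)
  w_2 = 0.378803·1.4196 + -0.031327·15.3143 = 0.0580  (Disney)
  w_3 = 0.378803·2.2770 + -0.031327·15.5311 = 0.3760  (GE)
Σw_i=1.0000  μᵀw=0.1540
σ²=wᵀΣw=λ₁·μ_p+λ₂ = 0.378803·0.154 + -0.031327 = 0.027009 ≈ 0.0270


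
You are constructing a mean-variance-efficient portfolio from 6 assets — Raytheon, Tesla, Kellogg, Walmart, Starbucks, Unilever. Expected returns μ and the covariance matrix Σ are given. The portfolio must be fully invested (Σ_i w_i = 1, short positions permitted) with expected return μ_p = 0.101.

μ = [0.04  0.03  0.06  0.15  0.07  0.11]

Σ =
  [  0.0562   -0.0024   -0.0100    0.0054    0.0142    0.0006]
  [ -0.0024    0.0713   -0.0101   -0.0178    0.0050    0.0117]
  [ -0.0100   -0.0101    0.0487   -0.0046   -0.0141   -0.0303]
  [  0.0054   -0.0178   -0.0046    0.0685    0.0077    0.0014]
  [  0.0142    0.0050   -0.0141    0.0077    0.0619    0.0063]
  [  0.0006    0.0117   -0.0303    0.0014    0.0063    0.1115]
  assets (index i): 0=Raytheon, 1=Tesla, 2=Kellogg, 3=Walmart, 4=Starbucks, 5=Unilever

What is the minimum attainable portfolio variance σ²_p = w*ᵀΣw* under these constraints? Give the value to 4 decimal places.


g=Σ⁻¹μ = [0.7973  1.1784  3.2159  2.4910  1.1087  1.6386]
h=Σ⁻¹𝟙 = [21.0270  22.2456  47.2987  19.7268  16.0000  18.2228]
a=μᵀg=0.891701  b=𝟙ᵀg=10.429900  c=𝟙ᵀh=144.520902  D=ac−b²=20.086664
λ₁=(c·0.101−b)/D = (144.520902·0.101−10.429900)/20.086664 = 0.207437
λ₂=(a−b·0.101)/D = (0.891701−10.429900·0.101)/20.086664 = -0.008051
w* = 0.207437·g + -0.008051·h:
  w_0 = 0.207437·0.7973 + -0.008051·21.0270 = -0.0039  (Raytheon)
  w_1 = 0.207437·1.1784 + -0.008051·22.2456 = 0.0653  (Tesla)
  w_2 = 0.207437·3.2159 + -0.008051·47.2987 = 0.2863  (Kellogg)
  w_3 = 0.207437·2.4910 + -0.008051·19.7268 = 0.3579  (Walmart)
  w_4 = 0.207437·1.1087 + -0.008051·16.0000 = 0.1012  (Starbucks)
  w_5 = 0.207437·1.6386 + -0.008051·18.2228 = 0.1932  (Unilever)
Σw_i=1.0000  μᵀw=0.1010
σ²=wᵀΣw=λ₁·μ_p+λ₂ = 0.207437·0.101 + -0.008051 = 0.012900 ≈ 0.0129

0.0129


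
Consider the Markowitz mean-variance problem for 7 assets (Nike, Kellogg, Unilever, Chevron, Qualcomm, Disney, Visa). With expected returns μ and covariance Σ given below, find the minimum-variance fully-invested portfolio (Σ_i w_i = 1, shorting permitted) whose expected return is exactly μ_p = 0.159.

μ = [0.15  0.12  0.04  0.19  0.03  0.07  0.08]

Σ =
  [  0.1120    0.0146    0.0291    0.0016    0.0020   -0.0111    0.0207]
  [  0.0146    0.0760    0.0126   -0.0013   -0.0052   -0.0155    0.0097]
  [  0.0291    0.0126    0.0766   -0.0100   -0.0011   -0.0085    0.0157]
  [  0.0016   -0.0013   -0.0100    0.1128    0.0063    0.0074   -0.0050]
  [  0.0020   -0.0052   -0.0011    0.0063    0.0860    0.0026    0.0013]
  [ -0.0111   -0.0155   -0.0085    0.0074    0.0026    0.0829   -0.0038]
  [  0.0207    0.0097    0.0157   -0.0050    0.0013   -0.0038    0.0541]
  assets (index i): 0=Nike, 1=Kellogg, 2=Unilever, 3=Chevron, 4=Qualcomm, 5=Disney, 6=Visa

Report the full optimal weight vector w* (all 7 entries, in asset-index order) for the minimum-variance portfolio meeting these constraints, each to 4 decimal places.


0.2667  0.2841  -0.1273  0.3779  -0.0748  0.1437  0.1296

u=Σ⁻¹μ = [1.0328  1.5285  0.0139  1.6444  0.2462  1.1627  1.0332]
v=Σ⁻¹𝟙 = [3.3398  13.2169  9.8499  8.8082  11.1564  15.4788  13.6114]
a=μᵀu=0.822759  b=𝟙ᵀu=6.661672  c=𝟙ᵀv=75.461442  D=ac−b²=17.708698
λ₁=(c·0.159−b)/D = (75.461442·0.159−6.661672)/17.708698 = 0.301360
λ₂=(a−b·0.159)/D = (0.822759−6.661672·0.159)/17.708698 = -0.013352
w* = 0.301360·u + -0.013352·v:
  w_0 = 0.301360·1.0328 + -0.013352·3.3398 = 0.2667  (Nike)
  w_1 = 0.301360·1.5285 + -0.013352·13.2169 = 0.2841  (Kellogg)
  w_2 = 0.301360·0.0139 + -0.013352·9.8499 = -0.1273  (Unilever)
  w_3 = 0.301360·1.6444 + -0.013352·8.8082 = 0.3779  (Chevron)
  w_4 = 0.301360·0.2462 + -0.013352·11.1564 = -0.0748  (Qualcomm)
  w_5 = 0.301360·1.1627 + -0.013352·15.4788 = 0.1437  (Disney)
  w_6 = 0.301360·1.0332 + -0.013352·13.6114 = 0.1296  (Visa)
Σw_i=1.0000  μᵀw=0.1590
σ²=wᵀΣw=λ₁·μ_p+λ₂ = 0.301360·0.159 + -0.013352 = 0.034564 ≈ 0.0346


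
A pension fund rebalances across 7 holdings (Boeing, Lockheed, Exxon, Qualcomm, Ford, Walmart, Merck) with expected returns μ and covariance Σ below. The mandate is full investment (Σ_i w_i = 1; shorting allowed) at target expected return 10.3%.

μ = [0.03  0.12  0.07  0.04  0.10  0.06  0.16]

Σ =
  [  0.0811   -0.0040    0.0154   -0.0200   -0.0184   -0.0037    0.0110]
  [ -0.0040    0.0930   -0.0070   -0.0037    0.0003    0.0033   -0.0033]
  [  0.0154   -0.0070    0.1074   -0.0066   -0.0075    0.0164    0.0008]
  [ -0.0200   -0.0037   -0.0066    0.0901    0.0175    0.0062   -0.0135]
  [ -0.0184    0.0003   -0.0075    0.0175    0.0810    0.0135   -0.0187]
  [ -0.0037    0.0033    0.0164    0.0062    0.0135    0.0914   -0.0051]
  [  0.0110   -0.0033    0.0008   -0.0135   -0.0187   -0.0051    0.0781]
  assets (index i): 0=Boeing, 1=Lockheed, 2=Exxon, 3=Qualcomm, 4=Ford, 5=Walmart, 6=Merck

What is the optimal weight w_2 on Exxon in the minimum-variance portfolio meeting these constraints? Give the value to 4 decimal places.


p=Σ⁻¹μ = [0.5422  1.4748  0.7726  0.6960  1.8220  0.3155  2.6039]
q=Σ⁻¹𝟙 = [16.6809  13.0437  8.6247  14.9403  16.6111  7.1319  17.9430]
a=μᵀp=0.892909  b=𝟙ᵀp=8.226924  c=𝟙ᵀq=94.975669  D=ac−b²=17.122333
λ₁=(c·0.103−b)/D = (94.975669·0.103−8.226924)/17.122333 = 0.090850
λ₂=(a−b·0.103)/D = (0.892909−8.226924·0.103)/17.122333 = 0.002659
w* = 0.090850·p + 0.002659·q:
  w_0 = 0.090850·0.5422 + 0.002659·16.6809 = 0.0936  (Boeing)
  w_1 = 0.090850·1.4748 + 0.002659·13.0437 = 0.1687  (Lockheed)
  w_2 = 0.090850·0.7726 + 0.002659·8.6247 = 0.0931  (Exxon)
  w_3 = 0.090850·0.6960 + 0.002659·14.9403 = 0.1030  (Qualcomm)
  w_4 = 0.090850·1.8220 + 0.002659·16.6111 = 0.2097  (Ford)
  w_5 = 0.090850·0.3155 + 0.002659·7.1319 = 0.0476  (Walmart)
  w_6 = 0.090850·2.6039 + 0.002659·17.9430 = 0.2843  (Merck)
Σw_i=1.0000  μᵀw=0.1030
σ²=wᵀΣw=λ₁·μ_p+λ₂ = 0.090850·0.103 + 0.002659 = 0.012017 ≈ 0.0120

0.0931
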